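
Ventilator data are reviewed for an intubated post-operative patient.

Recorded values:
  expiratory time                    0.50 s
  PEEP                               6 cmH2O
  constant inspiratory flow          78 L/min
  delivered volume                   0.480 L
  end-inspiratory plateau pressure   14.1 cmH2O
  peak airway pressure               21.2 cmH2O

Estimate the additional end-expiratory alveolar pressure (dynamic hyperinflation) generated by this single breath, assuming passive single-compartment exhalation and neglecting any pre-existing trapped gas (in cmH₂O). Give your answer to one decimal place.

1.7

Flow: 78 L/min ÷ 60 = 1.3 L/s.
R = (PIP − Pplat)/V̇ = (21.2 − 14.1) / 1.3 = 7.1/1.3 = 5.462 cmH2O·s/L.
C = Vt/(Pplat − PEEP) = 480.0 / (14.1 − 6) = 480.0/8.1 = 59.259 mL/cmH2O.
τ = R × C = 5.462 × 0.05926 L/cmH2O = 0.3237 s.
Fraction remaining = e^(−Te/τ) = e^(−0.50/0.3237) = 0.2134; trapped volume = 480.0 × 0.2134 = 102.43 mL.
Additional alveolar pressure from trapping ≈ V_trapped / C = 102.43 / 59.259 = 1.729 cmH2O.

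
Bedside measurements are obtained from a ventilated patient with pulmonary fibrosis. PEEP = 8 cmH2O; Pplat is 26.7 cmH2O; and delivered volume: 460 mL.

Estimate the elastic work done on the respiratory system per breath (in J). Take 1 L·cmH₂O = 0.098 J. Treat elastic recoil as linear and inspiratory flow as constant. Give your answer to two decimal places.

Elastic work ≈ ½ × (Pplat − PEEP) × Vt = 0.5 × (26.7 − 8) × 0.460 L = 0.5 × 18.7 × 0.460 = 4.301 L·cmH2O.
× 0.098 J/(L·cmH2O) → 0.4215 J.

0.42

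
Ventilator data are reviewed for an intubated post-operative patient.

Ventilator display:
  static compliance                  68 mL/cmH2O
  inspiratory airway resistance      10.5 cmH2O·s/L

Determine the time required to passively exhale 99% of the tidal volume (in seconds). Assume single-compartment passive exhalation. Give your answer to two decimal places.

τ = R × C = 10.5 × 68 mL/cmH2O = 10.5 × 0.068 L/cmH2O = 0.714 s.
Exhaled fraction f = 1 − e^(−t/τ) → t = −τ·ln(1 − f) = −0.714·ln(0.01) = 3.288 s.

3.29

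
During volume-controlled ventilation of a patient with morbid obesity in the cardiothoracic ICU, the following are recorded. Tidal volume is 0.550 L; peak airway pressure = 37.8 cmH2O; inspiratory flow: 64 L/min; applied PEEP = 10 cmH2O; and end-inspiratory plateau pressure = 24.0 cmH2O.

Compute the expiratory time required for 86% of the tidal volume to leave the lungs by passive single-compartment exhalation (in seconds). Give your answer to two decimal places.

Flow: 64 L/min ÷ 60 = 1.0667 L/s.
R = (PIP − Pplat)/V̇ = (37.8 − 24.0) / 1.0667 = 13.8/1.0667 = 12.937 cmH2O·s/L.
C = Vt/(Pplat − PEEP) = 550.0 / (24.0 − 10) = 550.0/14.0 = 39.286 mL/cmH2O.
τ = R × C = 12.937 × 0.03929 L/cmH2O = 0.5083 s.
t = −τ·ln(1 − 0.86) = −0.5083·ln(0.14) = 0.9994 s.

1.00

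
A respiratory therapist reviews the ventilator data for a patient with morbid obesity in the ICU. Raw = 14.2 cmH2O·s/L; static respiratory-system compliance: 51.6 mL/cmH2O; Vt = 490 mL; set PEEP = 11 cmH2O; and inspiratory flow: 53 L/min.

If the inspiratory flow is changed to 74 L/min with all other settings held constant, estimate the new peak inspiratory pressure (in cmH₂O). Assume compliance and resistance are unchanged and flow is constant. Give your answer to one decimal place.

38.0

Flow: 53 L/min ÷ 60 = 0.8833 L/s.
New flow: 74 L/min ÷ 60 = 1.2333 L/s.
PIP = Vt/C + R·V̇ + PEEP (constant-flow equation of motion).
Only the resistive term changes: ΔPIP = R × ΔV̇ = 14.2 × (1.2333 − 0.8833) = 14.2 × 0.35 = 4.97 cmH2O.
Original PIP = 490/51.6 + 14.2×0.8833 + 11 = 33.039 cmH2O; new PIP = 33.039 + (4.97) = 38.009 cmH2O.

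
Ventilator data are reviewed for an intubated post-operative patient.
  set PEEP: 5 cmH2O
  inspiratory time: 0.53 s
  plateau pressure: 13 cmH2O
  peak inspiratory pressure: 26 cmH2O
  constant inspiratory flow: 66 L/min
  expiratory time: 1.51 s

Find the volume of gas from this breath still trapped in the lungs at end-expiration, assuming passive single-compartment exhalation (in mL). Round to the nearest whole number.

Flow: 66 L/min ÷ 60 = 1.1 L/s.
Vt = flow × Ti = 1.1 L/s × 0.53 s × 1000 mL/L = 583.0 mL.
R = (PIP − Pplat)/V̇ = (26 − 13) / 1.1 = 13.0/1.1 = 11.818 cmH2O·s/L.
C = Vt/(Pplat − PEEP) = 583.0 / (13 − 5) = 583.0/8.0 = 72.875 mL/cmH2O.
τ = R × C = 11.818 × 0.07288 L/cmH2O = 0.8613 s.
Fraction remaining = e^(−Te/τ) = e^(−1.51/0.8613) = 0.1732.
Trapped volume = 583.0 × 0.1732 = 100.98 mL.

101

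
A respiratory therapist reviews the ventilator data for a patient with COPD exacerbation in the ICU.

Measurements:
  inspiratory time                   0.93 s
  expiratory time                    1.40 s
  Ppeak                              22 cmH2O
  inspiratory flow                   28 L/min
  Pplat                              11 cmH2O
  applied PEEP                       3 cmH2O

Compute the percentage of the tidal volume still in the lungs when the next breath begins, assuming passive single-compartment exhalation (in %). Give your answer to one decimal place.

Flow: 28 L/min ÷ 60 = 0.4667 L/s.
Vt = flow × Ti = 0.4667 L/s × 0.93 s × 1000 mL/L = 434.03 mL.
R = (PIP − Pplat)/V̇ = (22 − 11) / 0.4667 = 11.0/0.4667 = 23.57 cmH2O·s/L.
C = Vt/(Pplat − PEEP) = 434.03 / (11 − 3) = 434.03/8.0 = 54.254 mL/cmH2O.
τ = R × C = 23.57 × 0.05425 L/cmH2O = 1.279 s.
Fraction remaining at end-expiration = e^(−Te/τ) = e^(−1.40/1.279) = 0.3347 → 33.47%.

33.5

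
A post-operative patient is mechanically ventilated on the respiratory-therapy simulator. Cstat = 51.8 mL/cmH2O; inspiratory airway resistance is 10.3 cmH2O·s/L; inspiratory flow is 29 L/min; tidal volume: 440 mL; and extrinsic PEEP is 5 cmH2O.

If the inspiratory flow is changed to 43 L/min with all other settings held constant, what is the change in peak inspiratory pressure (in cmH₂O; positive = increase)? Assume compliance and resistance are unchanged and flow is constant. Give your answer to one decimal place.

Flow: 29 L/min ÷ 60 = 0.4833 L/s.
New flow: 43 L/min ÷ 60 = 0.7167 L/s.
PIP = Vt/C + R·V̇ + PEEP (constant-flow equation of motion).
Only the resistive term changes: ΔPIP = R × ΔV̇ = 10.3 × (0.7167 − 0.4833) = 10.3 × 0.2334 = 2.404 cmH2O.

2.4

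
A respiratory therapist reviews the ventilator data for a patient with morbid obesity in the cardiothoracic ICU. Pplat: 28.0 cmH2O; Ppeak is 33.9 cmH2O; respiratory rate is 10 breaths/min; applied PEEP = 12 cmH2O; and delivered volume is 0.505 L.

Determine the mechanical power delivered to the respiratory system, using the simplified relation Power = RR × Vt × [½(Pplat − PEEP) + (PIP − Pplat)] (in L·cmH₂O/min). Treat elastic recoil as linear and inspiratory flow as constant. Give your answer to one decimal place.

70.2

Per-breath work = Vt × [½(Pplat−PEEP) + (PIP−Pplat)] = 0.505 × [0.5×16.0 + 5.9] = 0.505 × 13.9 = 7.02 L·cmH2O.
Power = 10 × 7.02 = 70.2 L·cmH2O/min.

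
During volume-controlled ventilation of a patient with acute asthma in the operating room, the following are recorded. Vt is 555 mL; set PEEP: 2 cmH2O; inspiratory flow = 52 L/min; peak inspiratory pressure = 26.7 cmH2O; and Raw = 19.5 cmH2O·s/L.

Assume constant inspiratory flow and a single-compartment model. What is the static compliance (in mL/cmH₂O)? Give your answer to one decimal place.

71.2

Flow: 52 L/min ÷ 60 = 0.8667 L/s.
Equation of motion (constant flow): PIP = Vt/C + R·V̇ + PEEP.
Vt/C = PIP − R·V̇ − PEEP = 26.7 − 19.5×0.8667 − 2 = 26.7 − 16.901 − 2 = 7.799 cmH2O.
C = Vt / 7.799 = 555 / 7.799 = 71.163 mL/cmH2O.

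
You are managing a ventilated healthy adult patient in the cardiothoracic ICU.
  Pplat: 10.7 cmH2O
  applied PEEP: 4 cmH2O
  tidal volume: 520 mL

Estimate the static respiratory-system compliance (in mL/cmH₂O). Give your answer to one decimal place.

77.6

Cstat = Vt / (Pplat − PEEP) = 520 / (10.7 − 4) = 520 / 6.7 = 77.612 mL/cmH2O.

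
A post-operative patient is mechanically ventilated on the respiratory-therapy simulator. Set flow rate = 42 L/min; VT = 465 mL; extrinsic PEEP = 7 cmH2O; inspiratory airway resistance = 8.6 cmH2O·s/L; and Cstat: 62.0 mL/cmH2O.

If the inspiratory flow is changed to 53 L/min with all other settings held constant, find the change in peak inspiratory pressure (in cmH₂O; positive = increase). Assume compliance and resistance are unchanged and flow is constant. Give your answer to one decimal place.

Flow: 42 L/min ÷ 60 = 0.7 L/s.
New flow: 53 L/min ÷ 60 = 0.8833 L/s.
PIP = Vt/C + R·V̇ + PEEP (constant-flow equation of motion).
Only the resistive term changes: ΔPIP = R × ΔV̇ = 8.6 × (0.8833 − 0.7) = 8.6 × 0.1833 = 1.576 cmH2O.

1.6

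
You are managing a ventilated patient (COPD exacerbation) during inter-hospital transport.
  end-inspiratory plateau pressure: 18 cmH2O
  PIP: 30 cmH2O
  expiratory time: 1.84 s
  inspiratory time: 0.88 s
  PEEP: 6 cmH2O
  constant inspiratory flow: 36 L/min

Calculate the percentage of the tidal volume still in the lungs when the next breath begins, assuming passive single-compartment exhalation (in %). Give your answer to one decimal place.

Flow: 36 L/min ÷ 60 = 0.6 L/s.
Vt = flow × Ti = 0.6 L/s × 0.88 s × 1000 mL/L = 528.0 mL.
R = (PIP − Pplat)/V̇ = (30 − 18) / 0.6 = 12.0/0.6 = 20.0 cmH2O·s/L.
C = Vt/(Pplat − PEEP) = 528.0 / (18 − 6) = 528.0/12.0 = 44.0 mL/cmH2O.
τ = R × C = 20.0 × 0.044 L/cmH2O = 0.88 s.
Fraction remaining at end-expiration = e^(−Te/τ) = e^(−1.84/0.88) = 0.1236 → 12.36%.

12.4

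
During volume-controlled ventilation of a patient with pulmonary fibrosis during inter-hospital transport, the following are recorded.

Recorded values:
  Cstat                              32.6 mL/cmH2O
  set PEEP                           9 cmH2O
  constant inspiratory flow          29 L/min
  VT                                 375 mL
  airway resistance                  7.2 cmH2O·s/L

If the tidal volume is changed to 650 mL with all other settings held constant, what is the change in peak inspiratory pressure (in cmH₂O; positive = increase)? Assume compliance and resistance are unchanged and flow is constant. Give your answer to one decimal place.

8.4

PIP = Vt/C + R·V̇ + PEEP (constant-flow equation of motion).
Only the elastic term changes: ΔPIP = ΔVt / C = (650 − 375) / 32.6 = 8.436 cmH2O.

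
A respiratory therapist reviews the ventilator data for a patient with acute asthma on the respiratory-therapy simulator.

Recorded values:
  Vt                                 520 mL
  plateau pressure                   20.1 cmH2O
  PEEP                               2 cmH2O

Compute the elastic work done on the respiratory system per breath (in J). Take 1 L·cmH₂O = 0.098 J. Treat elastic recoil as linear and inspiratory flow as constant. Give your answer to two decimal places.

0.46

Elastic work ≈ ½ × (Pplat − PEEP) × Vt = 0.5 × (20.1 − 2) × 0.520 L = 0.5 × 18.1 × 0.520 = 4.706 L·cmH2O.
× 0.098 J/(L·cmH2O) → 0.4612 J.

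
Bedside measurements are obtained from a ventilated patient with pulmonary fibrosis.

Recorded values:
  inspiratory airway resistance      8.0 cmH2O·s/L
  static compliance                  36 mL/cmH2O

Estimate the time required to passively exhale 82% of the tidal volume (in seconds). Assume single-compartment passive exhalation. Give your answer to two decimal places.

0.49

τ = R × C = 8.0 × 36 mL/cmH2O = 8.0 × 0.036 L/cmH2O = 0.288 s.
Exhaled fraction f = 1 − e^(−t/τ) → t = −τ·ln(1 − f) = −0.288·ln(0.18) = 0.4939 s.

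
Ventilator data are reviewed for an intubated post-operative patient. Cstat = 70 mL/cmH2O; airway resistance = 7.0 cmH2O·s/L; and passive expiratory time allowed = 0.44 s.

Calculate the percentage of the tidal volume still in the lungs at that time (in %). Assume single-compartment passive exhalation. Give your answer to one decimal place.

40.7

τ = R × C = 7.0 × 70 mL/cmH2O = 7.0 × 0.070 L/cmH2O = 0.49 s.
Passive exhalation: V(t)/V₀ = e^(−t/τ) = e^(−0.44/0.49) = 0.4074.
Fraction remaining = 0.4074 → 40.74%.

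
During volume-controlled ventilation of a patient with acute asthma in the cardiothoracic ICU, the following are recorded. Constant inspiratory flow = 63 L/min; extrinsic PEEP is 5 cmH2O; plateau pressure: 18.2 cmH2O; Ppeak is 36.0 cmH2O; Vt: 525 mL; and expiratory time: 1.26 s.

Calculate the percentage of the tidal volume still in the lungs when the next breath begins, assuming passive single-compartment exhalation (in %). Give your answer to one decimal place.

Flow: 63 L/min ÷ 60 = 1.05 L/s.
R = (PIP − Pplat)/V̇ = (36.0 − 18.2) / 1.05 = 17.8/1.05 = 16.952 cmH2O·s/L.
C = Vt/(Pplat − PEEP) = 525.0 / (18.2 − 5) = 525.0/13.2 = 39.773 mL/cmH2O.
τ = R × C = 16.952 × 0.03977 L/cmH2O = 0.6742 s.
Fraction remaining at end-expiration = e^(−Te/τ) = e^(−1.26/0.6742) = 0.1543 → 15.43%.

15.4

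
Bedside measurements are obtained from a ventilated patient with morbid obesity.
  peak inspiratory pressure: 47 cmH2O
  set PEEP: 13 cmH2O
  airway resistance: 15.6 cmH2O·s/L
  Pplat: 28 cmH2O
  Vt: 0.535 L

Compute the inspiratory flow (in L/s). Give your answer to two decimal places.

1.22

flow = (PIP − Pplat) / Raw = 19.0 / 15.6 = 1.218 L/s.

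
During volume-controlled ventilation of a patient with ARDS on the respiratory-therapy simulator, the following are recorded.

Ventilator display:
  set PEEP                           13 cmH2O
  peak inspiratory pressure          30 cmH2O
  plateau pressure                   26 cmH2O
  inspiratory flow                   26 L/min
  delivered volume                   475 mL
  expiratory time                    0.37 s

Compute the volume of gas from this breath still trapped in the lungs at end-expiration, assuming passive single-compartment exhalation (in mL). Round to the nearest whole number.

Flow: 26 L/min ÷ 60 = 0.4333 L/s.
R = (PIP − Pplat)/V̇ = (30 − 26) / 0.4333 = 4.0/0.4333 = 9.231 cmH2O·s/L.
C = Vt/(Pplat − PEEP) = 475.0 / (26 − 13) = 475.0/13.0 = 36.538 mL/cmH2O.
τ = R × C = 9.231 × 0.03654 L/cmH2O = 0.3373 s.
Fraction remaining = e^(−Te/τ) = e^(−0.37/0.3373) = 0.3339.
Trapped volume = 475.0 × 0.3339 = 158.6 mL.

159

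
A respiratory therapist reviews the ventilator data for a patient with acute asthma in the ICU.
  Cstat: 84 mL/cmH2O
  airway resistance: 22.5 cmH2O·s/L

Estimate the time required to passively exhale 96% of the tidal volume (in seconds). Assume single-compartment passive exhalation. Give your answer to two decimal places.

τ = R × C = 22.5 × 84 mL/cmH2O = 22.5 × 0.084 L/cmH2O = 1.89 s.
Exhaled fraction f = 1 − e^(−t/τ) → t = −τ·ln(1 − f) = −1.89·ln(0.04) = 6.084 s.

6.08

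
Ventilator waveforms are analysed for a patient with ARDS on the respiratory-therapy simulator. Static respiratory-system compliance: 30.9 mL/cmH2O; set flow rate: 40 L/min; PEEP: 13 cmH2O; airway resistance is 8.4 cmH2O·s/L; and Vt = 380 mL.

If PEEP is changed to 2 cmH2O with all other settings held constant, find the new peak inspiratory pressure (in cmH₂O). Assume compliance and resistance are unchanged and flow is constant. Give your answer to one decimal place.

Flow: 40 L/min ÷ 60 = 0.6667 L/s.
PIP = Vt/C + R·V̇ + PEEP (constant-flow equation of motion).
Only the baseline term changes: ΔPIP = ΔPEEP = 2 − 13 = -11.0 cmH2O.
Original PIP = 380/30.9 + 8.4×0.6667 + 13 = 30.898 cmH2O; new PIP = 30.898 + (-11.0) = 19.898 cmH2O.

19.9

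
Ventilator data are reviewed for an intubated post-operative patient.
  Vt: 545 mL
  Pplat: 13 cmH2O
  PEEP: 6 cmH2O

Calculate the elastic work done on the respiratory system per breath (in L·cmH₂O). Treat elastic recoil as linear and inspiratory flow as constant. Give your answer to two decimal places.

Elastic work ≈ ½ × (Pplat − PEEP) × Vt = 0.5 × (13 − 6) × 0.545 L = 0.5 × 7.0 × 0.545 = 1.908 L·cmH2O.

1.91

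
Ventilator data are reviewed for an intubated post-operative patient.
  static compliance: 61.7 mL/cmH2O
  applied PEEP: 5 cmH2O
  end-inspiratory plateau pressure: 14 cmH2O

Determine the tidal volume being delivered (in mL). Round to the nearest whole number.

555

Vt = Cstat × (Pplat − PEEP) = 61.7 × (14 − 5) = 61.7 × 9.0 = 555.3 mL.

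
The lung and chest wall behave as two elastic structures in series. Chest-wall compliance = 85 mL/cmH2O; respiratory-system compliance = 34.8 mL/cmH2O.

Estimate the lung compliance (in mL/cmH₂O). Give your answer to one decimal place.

58.9

1/CL = 1/Crs − 1/Ccw.
1/CL = 1/34.8 − 1/85 = 0.01697.
CL = 58.928 mL/cmH2O.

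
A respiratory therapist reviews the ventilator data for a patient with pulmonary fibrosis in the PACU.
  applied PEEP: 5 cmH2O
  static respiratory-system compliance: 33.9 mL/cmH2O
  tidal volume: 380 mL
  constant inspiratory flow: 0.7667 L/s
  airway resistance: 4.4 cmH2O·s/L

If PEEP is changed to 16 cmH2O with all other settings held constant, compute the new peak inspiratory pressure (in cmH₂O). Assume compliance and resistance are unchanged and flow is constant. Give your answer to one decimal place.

PIP = Vt/C + R·V̇ + PEEP (constant-flow equation of motion).
Only the baseline term changes: ΔPIP = ΔPEEP = 16 − 5 = 11.0 cmH2O.
Original PIP = 380/33.9 + 4.4×0.7667 + 5 = 19.583 cmH2O; new PIP = 19.583 + (11.0) = 30.583 cmH2O.

30.6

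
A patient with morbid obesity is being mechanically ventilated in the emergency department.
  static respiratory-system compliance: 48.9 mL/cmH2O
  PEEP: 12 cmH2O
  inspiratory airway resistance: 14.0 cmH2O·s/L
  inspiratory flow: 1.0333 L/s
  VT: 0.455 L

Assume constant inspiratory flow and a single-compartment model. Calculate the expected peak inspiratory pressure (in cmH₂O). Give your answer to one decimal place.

35.8

Equation of motion (constant flow): PIP = Vt/C + R·V̇ + PEEP.
PIP = 455/48.9 + 14.0×1.0333 + 12 = 9.305 + 14.466 + 12 = 35.771 cmH2O.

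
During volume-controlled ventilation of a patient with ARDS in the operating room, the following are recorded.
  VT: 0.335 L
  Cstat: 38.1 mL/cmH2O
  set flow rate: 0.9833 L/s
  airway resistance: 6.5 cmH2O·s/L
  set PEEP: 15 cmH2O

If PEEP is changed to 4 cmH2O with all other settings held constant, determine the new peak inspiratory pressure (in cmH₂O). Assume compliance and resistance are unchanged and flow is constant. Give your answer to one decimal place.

19.2

PIP = Vt/C + R·V̇ + PEEP (constant-flow equation of motion).
Only the baseline term changes: ΔPIP = ΔPEEP = 4 − 15 = -11.0 cmH2O.
Original PIP = 335/38.1 + 6.5×0.9833 + 15 = 30.184 cmH2O; new PIP = 30.184 + (-11.0) = 19.184 cmH2O.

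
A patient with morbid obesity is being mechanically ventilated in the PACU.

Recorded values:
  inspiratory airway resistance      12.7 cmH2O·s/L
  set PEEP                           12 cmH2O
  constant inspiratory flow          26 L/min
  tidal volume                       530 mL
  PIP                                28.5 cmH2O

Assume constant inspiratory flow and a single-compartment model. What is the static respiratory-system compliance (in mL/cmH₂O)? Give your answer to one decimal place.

48.2

Flow: 26 L/min ÷ 60 = 0.4333 L/s.
Equation of motion (constant flow): PIP = Vt/C + R·V̇ + PEEP.
Vt/C = PIP − R·V̇ − PEEP = 28.5 − 12.7×0.4333 − 12 = 28.5 − 5.503 − 12 = 10.997 cmH2O.
C = Vt / 10.997 = 530 / 10.997 = 48.195 mL/cmH2O.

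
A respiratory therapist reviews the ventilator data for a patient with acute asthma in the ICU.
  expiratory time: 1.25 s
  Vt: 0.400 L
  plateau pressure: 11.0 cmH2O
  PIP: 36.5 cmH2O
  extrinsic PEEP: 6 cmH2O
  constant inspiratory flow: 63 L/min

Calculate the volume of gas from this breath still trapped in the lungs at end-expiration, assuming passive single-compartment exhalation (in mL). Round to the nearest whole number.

210

Flow: 63 L/min ÷ 60 = 1.05 L/s.
R = (PIP − Pplat)/V̇ = (36.5 − 11.0) / 1.05 = 25.5/1.05 = 24.286 cmH2O·s/L.
C = Vt/(Pplat − PEEP) = 400.0 / (11.0 − 6) = 400.0/5.0 = 80.0 mL/cmH2O.
τ = R × C = 24.286 × 0.08 L/cmH2O = 1.943 s.
Fraction remaining = e^(−Te/τ) = e^(−1.25/1.943) = 0.5255.
Trapped volume = 400.0 × 0.5255 = 210.2 mL.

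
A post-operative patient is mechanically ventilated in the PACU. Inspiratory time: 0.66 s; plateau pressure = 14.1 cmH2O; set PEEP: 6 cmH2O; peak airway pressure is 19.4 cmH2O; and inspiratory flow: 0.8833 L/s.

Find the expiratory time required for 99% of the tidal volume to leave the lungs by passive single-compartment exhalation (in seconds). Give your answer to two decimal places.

1.99

Vt = flow × Ti = 0.8833 L/s × 0.66 s × 1000 mL/L = 582.98 mL.
R = (PIP − Pplat)/V̇ = (19.4 − 14.1) / 0.8833 = 5.3/0.8833 = 6.0 cmH2O·s/L.
C = Vt/(Pplat − PEEP) = 582.98 / (14.1 − 6) = 582.98/8.1 = 71.973 mL/cmH2O.
τ = R × C = 6.0 × 0.07197 L/cmH2O = 0.4318 s.
t = −τ·ln(1 − 0.99) = −0.4318·ln(0.01) = 1.989 s.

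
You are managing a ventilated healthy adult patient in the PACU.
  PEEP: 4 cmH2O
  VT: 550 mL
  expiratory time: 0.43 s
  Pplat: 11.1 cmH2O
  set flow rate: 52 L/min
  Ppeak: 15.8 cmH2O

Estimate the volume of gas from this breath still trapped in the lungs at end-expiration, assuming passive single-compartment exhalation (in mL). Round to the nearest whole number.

Flow: 52 L/min ÷ 60 = 0.8667 L/s.
R = (PIP − Pplat)/V̇ = (15.8 − 11.1) / 0.8667 = 4.7/0.8667 = 5.423 cmH2O·s/L.
C = Vt/(Pplat − PEEP) = 550.0 / (11.1 − 4) = 550.0/7.1 = 77.465 mL/cmH2O.
τ = R × C = 5.423 × 0.07747 L/cmH2O = 0.4201 s.
Fraction remaining = e^(−Te/τ) = e^(−0.43/0.4201) = 0.3593.
Trapped volume = 550.0 × 0.3593 = 197.62 mL.

198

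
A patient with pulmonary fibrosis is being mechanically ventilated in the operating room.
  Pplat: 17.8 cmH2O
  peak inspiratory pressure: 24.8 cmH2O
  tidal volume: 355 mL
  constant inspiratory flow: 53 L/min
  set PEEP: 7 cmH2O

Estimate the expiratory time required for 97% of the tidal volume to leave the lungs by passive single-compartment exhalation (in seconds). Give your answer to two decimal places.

Flow: 53 L/min ÷ 60 = 0.8833 L/s.
R = (PIP − Pplat)/V̇ = (24.8 − 17.8) / 0.8833 = 7.0/0.8833 = 7.925 cmH2O·s/L.
C = Vt/(Pplat − PEEP) = 355.0 / (17.8 − 7) = 355.0/10.8 = 32.87 mL/cmH2O.
τ = R × C = 7.925 × 0.03287 L/cmH2O = 0.2605 s.
t = −τ·ln(1 − 0.97) = −0.2605·ln(0.03) = 0.9135 s.

0.91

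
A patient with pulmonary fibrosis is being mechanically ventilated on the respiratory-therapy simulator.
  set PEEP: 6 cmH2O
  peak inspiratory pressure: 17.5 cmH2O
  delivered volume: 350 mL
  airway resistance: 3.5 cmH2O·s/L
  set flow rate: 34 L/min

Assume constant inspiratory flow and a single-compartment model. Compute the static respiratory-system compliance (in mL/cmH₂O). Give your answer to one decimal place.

36.8

Flow: 34 L/min ÷ 60 = 0.5667 L/s.
Equation of motion (constant flow): PIP = Vt/C + R·V̇ + PEEP.
Vt/C = PIP − R·V̇ − PEEP = 17.5 − 3.5×0.5667 − 6 = 17.5 − 1.983 − 6 = 9.517 cmH2O.
C = Vt / 9.517 = 350 / 9.517 = 36.776 mL/cmH2O.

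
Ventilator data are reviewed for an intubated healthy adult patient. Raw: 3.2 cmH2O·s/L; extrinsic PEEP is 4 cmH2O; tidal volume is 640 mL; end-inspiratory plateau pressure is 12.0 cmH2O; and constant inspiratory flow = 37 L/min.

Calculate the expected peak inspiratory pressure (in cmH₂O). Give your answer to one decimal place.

Flow: 37 L/min ÷ 60 = 0.6167 L/s.
PIP = Pplat + Raw × flow = 12.0 + 3.2 × 0.6167 = 12.0 + 1.973 = 13.973 cmH2O.

14.0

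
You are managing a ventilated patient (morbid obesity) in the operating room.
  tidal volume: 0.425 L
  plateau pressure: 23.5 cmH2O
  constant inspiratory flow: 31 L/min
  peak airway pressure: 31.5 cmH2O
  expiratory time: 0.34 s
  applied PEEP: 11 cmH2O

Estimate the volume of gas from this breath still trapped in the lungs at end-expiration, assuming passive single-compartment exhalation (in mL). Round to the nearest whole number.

Flow: 31 L/min ÷ 60 = 0.5167 L/s.
R = (PIP − Pplat)/V̇ = (31.5 − 23.5) / 0.5167 = 8.0/0.5167 = 15.483 cmH2O·s/L.
C = Vt/(Pplat − PEEP) = 425.0 / (23.5 − 11) = 425.0/12.5 = 34.0 mL/cmH2O.
τ = R × C = 15.483 × 0.034 L/cmH2O = 0.5264 s.
Fraction remaining = e^(−Te/τ) = e^(−0.34/0.5264) = 0.5242.
Trapped volume = 425.0 × 0.5242 = 222.79 mL.

223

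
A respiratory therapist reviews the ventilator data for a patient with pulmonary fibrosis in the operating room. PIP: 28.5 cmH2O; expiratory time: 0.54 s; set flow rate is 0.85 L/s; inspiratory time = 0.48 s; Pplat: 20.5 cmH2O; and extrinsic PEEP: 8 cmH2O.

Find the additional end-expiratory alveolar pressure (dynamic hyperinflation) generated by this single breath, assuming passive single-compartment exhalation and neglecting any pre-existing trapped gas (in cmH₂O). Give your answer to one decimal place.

2.2

Vt = flow × Ti = 0.85 L/s × 0.48 s × 1000 mL/L = 408.0 mL.
R = (PIP − Pplat)/V̇ = (28.5 − 20.5) / 0.85 = 8.0/0.85 = 9.412 cmH2O·s/L.
C = Vt/(Pplat − PEEP) = 408.0 / (20.5 − 8) = 408.0/12.5 = 32.64 mL/cmH2O.
τ = R × C = 9.412 × 0.03264 L/cmH2O = 0.3072 s.
Fraction remaining = e^(−Te/τ) = e^(−0.54/0.3072) = 0.1724; trapped volume = 408.0 × 0.1724 = 70.339 mL.
Additional alveolar pressure from trapping ≈ V_trapped / C = 70.339 / 32.64 = 2.155 cmH2O.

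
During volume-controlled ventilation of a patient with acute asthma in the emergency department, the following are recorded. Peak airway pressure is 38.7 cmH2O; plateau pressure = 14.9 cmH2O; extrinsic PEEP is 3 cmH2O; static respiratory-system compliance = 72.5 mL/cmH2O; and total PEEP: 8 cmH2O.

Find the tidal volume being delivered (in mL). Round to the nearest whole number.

End-expiratory occlusion gives total PEEP = 8 cmH2O (intrinsic PEEP = 8 − 3 = 5). Use total PEEP for the elastic gradient.
Vt = Cstat × (Pplat − PEEPtotal) = 72.5 × (14.9 − 8) = 72.5 × 6.9 = 500.25 mL.

500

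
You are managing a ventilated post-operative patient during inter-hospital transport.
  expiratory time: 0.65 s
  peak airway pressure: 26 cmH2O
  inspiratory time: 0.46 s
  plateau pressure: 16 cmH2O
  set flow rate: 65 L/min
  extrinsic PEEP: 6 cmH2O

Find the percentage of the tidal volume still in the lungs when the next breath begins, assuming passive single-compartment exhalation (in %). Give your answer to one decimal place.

Flow: 65 L/min ÷ 60 = 1.0833 L/s.
Vt = flow × Ti = 1.0833 L/s × 0.46 s × 1000 mL/L = 498.32 mL.
R = (PIP − Pplat)/V̇ = (26 − 16) / 1.0833 = 10.0/1.0833 = 9.231 cmH2O·s/L.
C = Vt/(Pplat − PEEP) = 498.32 / (16 − 6) = 498.32/10.0 = 49.832 mL/cmH2O.
τ = R × C = 9.231 × 0.04983 L/cmH2O = 0.46 s.
Fraction remaining at end-expiration = e^(−Te/τ) = e^(−0.65/0.46) = 0.2434 → 24.34%.

24.3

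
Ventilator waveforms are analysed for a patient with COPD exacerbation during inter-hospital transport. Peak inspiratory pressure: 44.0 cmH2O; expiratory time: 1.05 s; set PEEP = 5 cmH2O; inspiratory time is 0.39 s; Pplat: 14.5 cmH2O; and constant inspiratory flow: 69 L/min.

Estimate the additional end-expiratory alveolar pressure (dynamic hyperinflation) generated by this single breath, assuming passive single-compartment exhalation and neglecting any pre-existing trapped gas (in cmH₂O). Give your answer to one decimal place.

4.0

Flow: 69 L/min ÷ 60 = 1.15 L/s.
Vt = flow × Ti = 1.15 L/s × 0.39 s × 1000 mL/L = 448.5 mL.
R = (PIP − Pplat)/V̇ = (44.0 − 14.5) / 1.15 = 29.5/1.15 = 25.652 cmH2O·s/L.
C = Vt/(Pplat − PEEP) = 448.5 / (14.5 − 5) = 448.5/9.5 = 47.211 mL/cmH2O.
τ = R × C = 25.652 × 0.04721 L/cmH2O = 1.211 s.
Fraction remaining = e^(−Te/τ) = e^(−1.05/1.211) = 0.4202; trapped volume = 448.5 × 0.4202 = 188.46 mL.
Additional alveolar pressure from trapping ≈ V_trapped / C = 188.46 / 47.211 = 3.992 cmH2O.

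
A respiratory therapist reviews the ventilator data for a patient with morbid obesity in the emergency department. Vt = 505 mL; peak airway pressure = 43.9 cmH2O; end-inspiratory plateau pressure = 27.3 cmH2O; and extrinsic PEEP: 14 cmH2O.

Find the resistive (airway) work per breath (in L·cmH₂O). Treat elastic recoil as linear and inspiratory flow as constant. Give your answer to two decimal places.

With constant inspiratory flow the resistive pressure is constant at PIP − Pplat = 43.9 − 27.3 = 16.6 cmH2O, so resistive work = 16.6 × 0.505 = 8.383 L·cmH2O.

8.38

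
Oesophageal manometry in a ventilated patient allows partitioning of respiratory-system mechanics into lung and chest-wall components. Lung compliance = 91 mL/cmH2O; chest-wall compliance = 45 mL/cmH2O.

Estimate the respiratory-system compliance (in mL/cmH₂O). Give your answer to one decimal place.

30.1

Lung and chest wall are elastances in series: 1/Crs = 1/CL + 1/Ccw.
1/Crs = 1/91 + 1/45 = 0.03321.
Crs = 30.111 mL/cmH2O.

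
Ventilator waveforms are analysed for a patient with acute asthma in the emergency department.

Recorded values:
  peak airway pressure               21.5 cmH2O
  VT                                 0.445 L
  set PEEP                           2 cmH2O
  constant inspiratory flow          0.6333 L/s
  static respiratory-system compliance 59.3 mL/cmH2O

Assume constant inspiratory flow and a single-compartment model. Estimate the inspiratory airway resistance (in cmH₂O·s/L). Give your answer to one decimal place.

18.9

Equation of motion (constant flow): PIP = Vt/C + R·V̇ + PEEP.
R·V̇ = PIP − Vt/C − PEEP = 21.5 − 445/59.3 − 2 = 21.5 − 7.504 − 2 = 11.996 cmH2O.
R = 11.996 / 0.6333 = 18.942 cmH2O·s/L.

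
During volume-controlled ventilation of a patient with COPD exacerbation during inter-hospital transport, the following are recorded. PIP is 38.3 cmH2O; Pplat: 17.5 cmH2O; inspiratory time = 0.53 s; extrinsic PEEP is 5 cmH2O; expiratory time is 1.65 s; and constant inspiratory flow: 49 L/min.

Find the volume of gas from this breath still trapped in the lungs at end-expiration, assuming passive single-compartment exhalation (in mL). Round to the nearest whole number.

Flow: 49 L/min ÷ 60 = 0.8167 L/s.
Vt = flow × Ti = 0.8167 L/s × 0.53 s × 1000 mL/L = 432.85 mL.
R = (PIP − Pplat)/V̇ = (38.3 − 17.5) / 0.8167 = 20.8/0.8167 = 25.468 cmH2O·s/L.
C = Vt/(Pplat − PEEP) = 432.85 / (17.5 − 5) = 432.85/12.5 = 34.628 mL/cmH2O.
τ = R × C = 25.468 × 0.03463 L/cmH2O = 0.882 s.
Fraction remaining = e^(−Te/τ) = e^(−1.65/0.882) = 0.154.
Trapped volume = 432.85 × 0.154 = 66.659 mL.

67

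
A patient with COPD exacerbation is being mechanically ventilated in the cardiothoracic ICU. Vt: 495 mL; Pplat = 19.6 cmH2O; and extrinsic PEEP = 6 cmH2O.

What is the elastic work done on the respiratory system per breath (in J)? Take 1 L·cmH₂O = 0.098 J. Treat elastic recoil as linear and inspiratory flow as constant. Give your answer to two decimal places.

0.33

Elastic work ≈ ½ × (Pplat − PEEP) × Vt = 0.5 × (19.6 − 6) × 0.495 L = 0.5 × 13.6 × 0.495 = 3.366 L·cmH2O.
× 0.098 J/(L·cmH2O) → 0.3299 J.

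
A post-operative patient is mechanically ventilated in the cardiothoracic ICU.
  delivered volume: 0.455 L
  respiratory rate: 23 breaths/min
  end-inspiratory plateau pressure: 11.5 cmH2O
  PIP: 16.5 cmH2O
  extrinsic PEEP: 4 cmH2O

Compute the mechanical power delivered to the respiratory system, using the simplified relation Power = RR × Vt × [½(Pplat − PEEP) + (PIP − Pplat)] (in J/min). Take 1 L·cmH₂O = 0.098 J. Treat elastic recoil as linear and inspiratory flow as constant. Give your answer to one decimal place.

Per-breath work = Vt × [½(Pplat−PEEP) + (PIP−Pplat)] = 0.455 × [0.5×7.5 + 5.0] = 0.455 × 8.75 = 3.981 L·cmH2O.
Power = 23 × 3.981 = 91.563 L·cmH2O/min.
× 0.098 J/(L·cmH2O) → 8.973 J/min.

9.0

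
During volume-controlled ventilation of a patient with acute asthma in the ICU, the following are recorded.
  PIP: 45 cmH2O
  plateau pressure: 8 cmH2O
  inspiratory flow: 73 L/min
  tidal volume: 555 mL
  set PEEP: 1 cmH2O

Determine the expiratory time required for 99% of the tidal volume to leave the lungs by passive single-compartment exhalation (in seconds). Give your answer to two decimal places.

11.10

Flow: 73 L/min ÷ 60 = 1.2167 L/s.
R = (PIP − Pplat)/V̇ = (45 − 8) / 1.2167 = 37.0/1.2167 = 30.41 cmH2O·s/L.
C = Vt/(Pplat − PEEP) = 555.0 / (8 − 1) = 555.0/7.0 = 79.286 mL/cmH2O.
τ = R × C = 30.41 × 0.07929 L/cmH2O = 2.411 s.
t = −τ·ln(1 − 0.99) = −2.411·ln(0.01) = 11.103 s.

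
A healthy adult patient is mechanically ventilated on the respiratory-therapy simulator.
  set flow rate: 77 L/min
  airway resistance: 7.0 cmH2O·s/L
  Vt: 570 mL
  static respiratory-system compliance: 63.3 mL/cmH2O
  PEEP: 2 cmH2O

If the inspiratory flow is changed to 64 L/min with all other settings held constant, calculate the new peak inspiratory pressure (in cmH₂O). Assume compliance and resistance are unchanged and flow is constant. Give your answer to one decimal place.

Flow: 77 L/min ÷ 60 = 1.2833 L/s.
New flow: 64 L/min ÷ 60 = 1.0667 L/s.
PIP = Vt/C + R·V̇ + PEEP (constant-flow equation of motion).
Only the resistive term changes: ΔPIP = R × ΔV̇ = 7.0 × (1.0667 − 1.2833) = 7.0 × -0.2166 = -1.516 cmH2O.
Original PIP = 570/63.3 + 7.0×1.2833 + 2 = 19.988 cmH2O; new PIP = 19.988 + (-1.516) = 18.472 cmH2O.

18.5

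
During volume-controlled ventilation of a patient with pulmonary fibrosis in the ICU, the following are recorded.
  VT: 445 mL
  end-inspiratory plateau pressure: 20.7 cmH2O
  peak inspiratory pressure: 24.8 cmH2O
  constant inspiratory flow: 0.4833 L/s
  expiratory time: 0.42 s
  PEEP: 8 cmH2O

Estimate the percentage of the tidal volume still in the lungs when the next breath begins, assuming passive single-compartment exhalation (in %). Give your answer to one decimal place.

R = (PIP − Pplat)/V̇ = (24.8 − 20.7) / 0.4833 = 4.1/0.4833 = 8.483 cmH2O·s/L.
C = Vt/(Pplat − PEEP) = 445.0 / (20.7 − 8) = 445.0/12.7 = 35.039 mL/cmH2O.
τ = R × C = 8.483 × 0.03504 L/cmH2O = 0.2972 s.
Fraction remaining at end-expiration = e^(−Te/τ) = e^(−0.42/0.2972) = 0.2434 → 24.34%.

24.3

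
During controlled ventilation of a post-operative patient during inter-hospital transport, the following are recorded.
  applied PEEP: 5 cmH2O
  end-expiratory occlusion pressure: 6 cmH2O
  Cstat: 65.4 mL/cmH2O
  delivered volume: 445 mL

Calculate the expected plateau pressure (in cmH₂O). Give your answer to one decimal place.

12.8

End-expiratory occlusion gives total PEEP = 6 cmH2O (intrinsic PEEP = 6 − 5 = 1). Use total PEEP for the elastic gradient.
Pplat = PEEPtotal + Vt / Cstat = 6 + 445 / 65.4 = 6 + 6.804 = 12.804 cmH2O.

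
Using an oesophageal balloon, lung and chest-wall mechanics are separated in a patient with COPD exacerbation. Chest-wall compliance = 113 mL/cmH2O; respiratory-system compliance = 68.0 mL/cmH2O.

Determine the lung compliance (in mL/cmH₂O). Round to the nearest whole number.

1/CL = 1/Crs − 1/Ccw.
1/CL = 1/68.0 − 1/113 = 0.005856.
CL = 170.77 mL/cmH2O.

171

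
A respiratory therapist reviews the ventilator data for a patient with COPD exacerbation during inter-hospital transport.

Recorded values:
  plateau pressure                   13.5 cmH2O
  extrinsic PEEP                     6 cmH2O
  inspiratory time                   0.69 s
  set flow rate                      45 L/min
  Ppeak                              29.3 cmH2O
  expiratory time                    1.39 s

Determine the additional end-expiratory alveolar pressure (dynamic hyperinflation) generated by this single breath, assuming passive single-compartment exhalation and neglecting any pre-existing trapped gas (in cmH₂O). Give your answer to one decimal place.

2.9

Flow: 45 L/min ÷ 60 = 0.75 L/s.
Vt = flow × Ti = 0.75 L/s × 0.69 s × 1000 mL/L = 517.5 mL.
R = (PIP − Pplat)/V̇ = (29.3 − 13.5) / 0.75 = 15.8/0.75 = 21.067 cmH2O·s/L.
C = Vt/(Pplat − PEEP) = 517.5 / (13.5 − 6) = 517.5/7.5 = 69.0 mL/cmH2O.
τ = R × C = 21.067 × 0.069 L/cmH2O = 1.454 s.
Fraction remaining = e^(−Te/τ) = e^(−1.39/1.454) = 0.3844; trapped volume = 517.5 × 0.3844 = 198.93 mL.
Additional alveolar pressure from trapping ≈ V_trapped / C = 198.93 / 69.0 = 2.883 cmH2O.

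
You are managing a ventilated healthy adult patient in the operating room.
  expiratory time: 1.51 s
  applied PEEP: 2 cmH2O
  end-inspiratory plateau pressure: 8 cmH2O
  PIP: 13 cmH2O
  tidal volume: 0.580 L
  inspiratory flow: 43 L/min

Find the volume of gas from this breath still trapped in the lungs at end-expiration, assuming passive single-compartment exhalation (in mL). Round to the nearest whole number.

Flow: 43 L/min ÷ 60 = 0.7167 L/s.
R = (PIP − Pplat)/V̇ = (13 − 8) / 0.7167 = 5.0/0.7167 = 6.976 cmH2O·s/L.
C = Vt/(Pplat − PEEP) = 580.0 / (8 − 2) = 580.0/6.0 = 96.667 mL/cmH2O.
τ = R × C = 6.976 × 0.09667 L/cmH2O = 0.6744 s.
Fraction remaining = e^(−Te/τ) = e^(−1.51/0.6744) = 0.1066.
Trapped volume = 580.0 × 0.1066 = 61.828 mL.

62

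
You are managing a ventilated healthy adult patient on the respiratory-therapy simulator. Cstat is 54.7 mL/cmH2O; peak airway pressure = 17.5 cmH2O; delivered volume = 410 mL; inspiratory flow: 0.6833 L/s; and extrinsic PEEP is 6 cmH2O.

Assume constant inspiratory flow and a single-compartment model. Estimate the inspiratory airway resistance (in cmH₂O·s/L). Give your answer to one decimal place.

Equation of motion (constant flow): PIP = Vt/C + R·V̇ + PEEP.
R·V̇ = PIP − Vt/C − PEEP = 17.5 − 410/54.7 − 6 = 17.5 − 7.495 − 6 = 4.005 cmH2O.
R = 4.005 / 0.6833 = 5.861 cmH2O·s/L.

5.9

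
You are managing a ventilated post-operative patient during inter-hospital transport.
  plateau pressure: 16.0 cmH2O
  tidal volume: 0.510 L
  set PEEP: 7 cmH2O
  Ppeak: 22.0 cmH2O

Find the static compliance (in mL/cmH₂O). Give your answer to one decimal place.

56.7

Cstat = Vt / (Pplat − PEEP) = 510 / (16.0 − 7) = 510 / 9.0 = 56.667 mL/cmH2O.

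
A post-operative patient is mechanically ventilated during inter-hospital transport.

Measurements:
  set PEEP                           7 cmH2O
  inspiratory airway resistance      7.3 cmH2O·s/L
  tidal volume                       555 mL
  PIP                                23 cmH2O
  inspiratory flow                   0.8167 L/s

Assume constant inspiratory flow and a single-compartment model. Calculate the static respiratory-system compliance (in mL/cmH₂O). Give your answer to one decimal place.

Equation of motion (constant flow): PIP = Vt/C + R·V̇ + PEEP.
Vt/C = PIP − R·V̇ − PEEP = 23 − 7.3×0.8167 − 7 = 23 − 5.962 − 7 = 10.038 cmH2O.
C = Vt / 10.038 = 555 / 10.038 = 55.29 mL/cmH2O.

55.3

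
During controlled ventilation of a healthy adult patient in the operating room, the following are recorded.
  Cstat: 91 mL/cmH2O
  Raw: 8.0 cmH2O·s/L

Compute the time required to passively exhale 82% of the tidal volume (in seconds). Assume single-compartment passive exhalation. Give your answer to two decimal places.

1.25

τ = R × C = 8.0 × 91 mL/cmH2O = 8.0 × 0.091 L/cmH2O = 0.728 s.
Exhaled fraction f = 1 − e^(−t/τ) → t = −τ·ln(1 − f) = −0.728·ln(0.18) = 1.248 s.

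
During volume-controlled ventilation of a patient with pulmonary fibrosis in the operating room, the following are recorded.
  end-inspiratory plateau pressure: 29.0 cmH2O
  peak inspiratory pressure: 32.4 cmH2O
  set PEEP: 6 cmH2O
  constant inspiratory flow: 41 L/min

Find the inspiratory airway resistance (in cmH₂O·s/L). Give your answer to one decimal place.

5.0

Flow: 41 L/min ÷ 60 = 0.6833 L/s.
Raw = (PIP − Pplat) / flow = (32.4 − 29.0) / 0.6833 = 3.4 / 0.6833 = 4.976 cmH2O·s/L.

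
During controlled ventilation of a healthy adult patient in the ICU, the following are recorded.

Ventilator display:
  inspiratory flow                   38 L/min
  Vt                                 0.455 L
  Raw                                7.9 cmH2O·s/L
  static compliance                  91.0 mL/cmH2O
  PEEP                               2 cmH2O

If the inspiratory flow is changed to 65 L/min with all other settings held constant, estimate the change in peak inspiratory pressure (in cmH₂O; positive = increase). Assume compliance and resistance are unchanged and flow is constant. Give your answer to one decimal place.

Flow: 38 L/min ÷ 60 = 0.6333 L/s.
New flow: 65 L/min ÷ 60 = 1.0833 L/s.
PIP = Vt/C + R·V̇ + PEEP (constant-flow equation of motion).
Only the resistive term changes: ΔPIP = R × ΔV̇ = 7.9 × (1.0833 − 0.6333) = 7.9 × 0.45 = 3.555 cmH2O.

3.6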